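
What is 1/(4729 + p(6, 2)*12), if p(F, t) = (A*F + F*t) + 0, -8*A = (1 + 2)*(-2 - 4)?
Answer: 1/5035 ≈ 0.00019861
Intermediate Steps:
A = 9/4 (A = -(1 + 2)*(-2 - 4)/8 = -3*(-6)/8 = -⅛*(-18) = 9/4 ≈ 2.2500)
p(F, t) = 9*F/4 + F*t (p(F, t) = (9*F/4 + F*t) + 0 = 9*F/4 + F*t)
1/(4729 + p(6, 2)*12) = 1/(4729 + ((¼)*6*(9 + 4*2))*12) = 1/(4729 + ((¼)*6*(9 + 8))*12) = 1/(4729 + ((¼)*6*17)*12) = 1/(4729 + (51/2)*12) = 1/(4729 + 306) = 1/5035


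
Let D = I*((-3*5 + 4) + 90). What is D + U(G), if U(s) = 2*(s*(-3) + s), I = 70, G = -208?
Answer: 6362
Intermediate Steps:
D = 5530 (D = 70*((-3*5 + 4) + 90) = 70*((-15 + 4) + 90) = 70*(-11 + 90) = 70*79 = 5530)
U(s) = -4*s (U(s) = 2*(-3*s + s) = 2*(-2*s) = -4*s)
D + U(G) = 5530 - 4*(-208) = 5530 + 832 = 6362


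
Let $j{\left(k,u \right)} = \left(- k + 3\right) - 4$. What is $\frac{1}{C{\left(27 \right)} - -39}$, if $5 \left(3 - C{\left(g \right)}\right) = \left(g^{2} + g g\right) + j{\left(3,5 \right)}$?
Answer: $- \frac{5}{1244} \approx -0.0040193$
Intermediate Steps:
$j{\left(k,u \right)} = -1 - k$ ($j{\left(k,u \right)} = \left(3 - k\right) - 4 = -1 - k$)
$C{\left(g \right)} = \frac{19}{5} - \frac{2 g^{2}}{5}$ ($C{\left(g \right)} = 3 - \frac{\left(g^{2} + g g\right) - 4}{5} = 3 - \frac{\left(g^{2} + g^{2}\right) - 4}{5} = 3 - \frac{2 g^{2} - 4}{5} = 3 - \frac{-4 + 2 g^{2}}{5} = 3 - \left(- \frac{4}{5} + \frac{2 g^{2}}{5}\right) = \frac{19}{5} - \frac{2 g^{2}}{5}$)
$\frac{1}{C{\left(27 \right)} - -39} = \frac{1}{\left(\frac{19}{5} - \frac{2 \cdot 27^{2}}{5}\right) - -39} = \frac{1}{\left(\frac{19}{5} - \frac{1458}{5}\right) + 39} = \frac{1}{- \frac{1439}{5} + 39} = \frac{1}{- \frac{1244}{5}} = - \frac{5}{1244}$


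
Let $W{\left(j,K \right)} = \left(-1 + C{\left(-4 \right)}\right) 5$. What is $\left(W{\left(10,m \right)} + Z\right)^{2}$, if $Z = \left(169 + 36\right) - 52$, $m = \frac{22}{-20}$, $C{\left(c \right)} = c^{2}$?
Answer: $51984$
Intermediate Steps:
$m = - \frac{11}{10}$ ($m = 22 \left(- \frac{1}{20}\right) = - \frac{11}{10} \approx -1.1$)
$W{\left(j,K \right)} = 75$ ($W{\left(j,K \right)} = \left(-1 + \left(-4\right)^{2}\right) 5 = \left(-1 + 16\right) 5 = 15 \cdot 5 = 75$)
$Z = 153$ ($Z = 205 - 52 = 153$)
$\left(W{\left(10,m \right)} + Z\right)^{2} = \left(75 + 153\right)^{2} = 228^{2} = 51984$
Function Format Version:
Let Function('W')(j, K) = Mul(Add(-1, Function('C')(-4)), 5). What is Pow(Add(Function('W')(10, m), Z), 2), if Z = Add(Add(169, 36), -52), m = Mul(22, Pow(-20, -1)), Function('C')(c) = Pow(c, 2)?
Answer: 51984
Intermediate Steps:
m = Rational(-11, 10) (m = Mul(22, Rational(-1, 20)) = Rational(-11, 10) ≈ -1.1000)
Function('W')(j, K) = 75 (Function('W')(j, K) = Mul(Add(-1, Pow(-4, 2)), 5) = Mul(Add(-1, 16), 5) = Mul(15, 5) = 75)
Z = 153 (Z = Add(205, -52) = 153)
Pow(Add(Function('W')(10, m), Z), 2) = Pow(Add(75, 153), 2) = Pow(228, 2) = 51984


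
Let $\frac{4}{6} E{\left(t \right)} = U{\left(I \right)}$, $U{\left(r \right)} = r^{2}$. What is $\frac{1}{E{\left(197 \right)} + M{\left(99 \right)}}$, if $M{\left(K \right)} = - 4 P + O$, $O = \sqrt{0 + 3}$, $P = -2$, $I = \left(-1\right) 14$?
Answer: $\frac{302}{91201} - \frac{\sqrt{3}}{91201} \approx 0.0032924$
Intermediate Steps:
$I = -14$
$O = \sqrt{3} \approx 1.732$
$M{\left(K \right)} = 8 + \sqrt{3}$ ($M{\left(K \right)} = \left(-4\right) \left(-2\right) + \sqrt{3} = 8 + \sqrt{3}$)
$E{\left(t \right)} = 294$ ($E{\left(t \right)} = \frac{3 \left(-14\right)^{2}}{2} = \frac{3}{2} \cdot 196 = 294$)
$\frac{1}{E{\left(197 \right)} + M{\left(99 \right)}} = \frac{1}{294 + \left(8 + \sqrt{3}\right)} = \frac{1}{302 + \sqrt{3}}$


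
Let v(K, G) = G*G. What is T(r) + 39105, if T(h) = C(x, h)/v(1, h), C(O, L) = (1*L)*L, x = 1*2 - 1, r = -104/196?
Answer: 39106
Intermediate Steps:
v(K, G) = G**2
r = -26/49 (r = -104*1/196 = -26/49 ≈ -0.53061)
x = 1 (x = 2 - 1 = 1)
C(O, L) = L**2 (C(O, L) = L*L = L**2)
T(h) = 1 (T(h) = h**2/(h**2) = h**2/h**2 = 1)
T(r) + 39105 = 1 + 39105 = 39106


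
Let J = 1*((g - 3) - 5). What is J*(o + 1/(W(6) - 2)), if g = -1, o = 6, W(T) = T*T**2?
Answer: -11565/214 ≈ -54.042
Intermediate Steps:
W(T) = T**3
J = -9 (J = 1*((-1 - 3) - 5) = 1*(-4 - 5) = 1*(-9) = -9)
J*(o + 1/(W(6) - 2)) = -9*(6 + 1/(6**3 - 2)) = -9*(6 + 1/(216 - 2)) = -9*(6 + 1/214) = -9*1285/214 = -11565/214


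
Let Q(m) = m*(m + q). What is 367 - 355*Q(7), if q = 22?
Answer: -71698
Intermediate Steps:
Q(m) = m*(22 + m) (Q(m) = m*(m + 22) = m*(22 + m))
367 - 355*Q(7) = 367 - 2485*(22 + 7) = 367 - 2485*29 = 367 - 355*203 = 367 - 72065 = -71698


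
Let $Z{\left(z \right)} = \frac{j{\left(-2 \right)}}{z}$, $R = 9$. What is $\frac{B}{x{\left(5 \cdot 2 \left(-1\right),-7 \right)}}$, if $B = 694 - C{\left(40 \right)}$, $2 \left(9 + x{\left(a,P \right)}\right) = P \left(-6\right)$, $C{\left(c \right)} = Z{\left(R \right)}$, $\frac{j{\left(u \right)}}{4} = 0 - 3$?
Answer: $\frac{1043}{18} \approx 57.944$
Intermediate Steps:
$j{\left(u \right)} = -12$ ($j{\left(u \right)} = 4 \left(0 - 3\right) = 4 \left(-3\right) = -12$)
$Z{\left(z \right)} = - \frac{12}{z}$
$C{\left(c \right)} = - \frac{4}{3}$ ($C{\left(c \right)} = - \frac{12}{9} = \left(-12\right) \frac{1}{9} = - \frac{4}{3}$)
$x{\left(a,P \right)} = -9 - 3 P$ ($x{\left(a,P \right)} = -9 + \frac{P \left(-6\right)}{2} = -9 + \frac{\left(-6\right) P}{2} = -9 - 3 P$)
$B = \frac{2086}{3}$ ($B = 694 - - \frac{4}{3} = 694 + \frac{4}{3} = \frac{2086}{3} \approx 695.33$)
$\frac{B}{x{\left(5 \cdot 2 \left(-1\right),-7 \right)}} = \frac{2086}{3 \left(-9 - -21\right)} = \frac{2086}{3 \left(-9 + 21\right)} = \frac{2086}{3 \cdot 12} = \frac{2086}{3} \cdot \frac{1}{12} = \frac{1043}{18}$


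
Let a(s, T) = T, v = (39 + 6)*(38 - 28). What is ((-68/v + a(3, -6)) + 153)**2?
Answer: 1091707681/50625 ≈ 21565.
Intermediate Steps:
v = 450 (v = 45*10 = 450)
((-68/v + a(3, -6)) + 153)**2 = ((-68/450 - 6) + 153)**2 = ((-68*1/450 - 6) + 153)**2 = ((-34/225 - 6) + 153)**2 = (-1384/225 + 153)**2 = (33041/225)**2 = 1091707681/50625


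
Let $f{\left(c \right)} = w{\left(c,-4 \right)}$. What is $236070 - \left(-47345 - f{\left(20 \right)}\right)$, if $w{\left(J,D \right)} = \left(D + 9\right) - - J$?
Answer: $283440$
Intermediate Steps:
$w{\left(J,D \right)} = 9 + D + J$ ($w{\left(J,D \right)} = \left(9 + D\right) + J = 9 + D + J$)
$f{\left(c \right)} = 5 + c$ ($f{\left(c \right)} = 9 - 4 + c = 5 + c$)
$236070 - \left(-47345 - f{\left(20 \right)}\right) = 236070 - \left(-47345 - \left(5 + 20\right)\right) = 236070 - \left(-47345 - 25\right) = 236070 - -47370 = 236070 + 47370 = 283440$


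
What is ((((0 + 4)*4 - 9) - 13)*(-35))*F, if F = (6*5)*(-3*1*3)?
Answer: -56700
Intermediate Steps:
F = -270 (F = 30*(-3*3) = 30*(-9) = -270)
((((0 + 4)*4 - 9) - 13)*(-35))*F = ((((0 + 4)*4 - 9) - 13)*(-35))*(-270) = (((4*4 - 9) - 13)*(-35))*(-270) = (((16 - 9) - 13)*(-35))*(-270) = ((7 - 13)*(-35))*(-270) = -6*(-35)*(-270) = 210*(-270) = -56700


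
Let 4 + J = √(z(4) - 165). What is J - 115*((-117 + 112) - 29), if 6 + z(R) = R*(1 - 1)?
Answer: 3906 + 3*I*√19 ≈ 3906.0 + 13.077*I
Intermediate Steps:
z(R) = -6 (z(R) = -6 + R*(1 - 1) = -6 + R*0 = -6 + 0 = -6)
J = -4 + 3*I*√19 (J = -4 + √(-6 - 165) = -4 + √(-171) = -4 + 3*I*√19 ≈ -4.0 + 13.077*I)
J - 115*((-117 + 112) - 29) = (-4 + 3*I*√19) - 115*((-117 + 112) - 29) = (-4 + 3*I*√19) - 115*(-5 - 29) = (-4 + 3*I*√19) - 115*(-34) = (-4 + 3*I*√19) + 3910 = 3906 + 3*I*√19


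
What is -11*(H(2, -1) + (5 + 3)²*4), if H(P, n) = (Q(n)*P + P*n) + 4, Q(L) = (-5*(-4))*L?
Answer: -2398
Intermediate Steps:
Q(L) = 20*L
H(P, n) = 4 + 21*P*n (H(P, n) = ((20*n)*P + P*n) + 4 = (20*P*n + P*n) + 4 = 21*P*n + 4 = 4 + 21*P*n)
-11*(H(2, -1) + (5 + 3)²*4) = -11*((4 + 21*2*(-1)) + (5 + 3)²*4) = -11*((4 - 42) + 8²*4) = -11*(-38 + 64*4) = -11*(-38 + 256) = -11*218 = -1*2398 = -2398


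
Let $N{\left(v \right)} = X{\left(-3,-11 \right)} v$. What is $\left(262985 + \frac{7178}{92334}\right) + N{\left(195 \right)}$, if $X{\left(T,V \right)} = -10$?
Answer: $\frac{12051206434}{46167} \approx 2.6104 \cdot 10^{5}$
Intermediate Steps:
$N{\left(v \right)} = - 10 v$
$\left(262985 + \frac{7178}{92334}\right) + N{\left(195 \right)} = \left(262985 + \frac{7178}{92334}\right) - 1950 = \left(262985 + 7178 \cdot \frac{1}{92334}\right) - 1950 = \left(262985 + \frac{3589}{46167}\right) - 1950 = \frac{12141232084}{46167} - 1950 = \frac{12051206434}{46167}$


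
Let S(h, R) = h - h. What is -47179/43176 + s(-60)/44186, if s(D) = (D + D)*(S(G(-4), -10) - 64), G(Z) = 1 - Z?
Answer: -876529807/953887368 ≈ -0.91890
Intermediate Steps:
S(h, R) = 0
s(D) = -128*D (s(D) = (D + D)*(0 - 64) = (2*D)*(-64) = -128*D)
-47179/43176 + s(-60)/44186 = -47179/43176 - 128*(-60)/44186 = -47179*1/43176 + 7680*(1/44186) = -47179/43176 + 3840/22093 = -876529807/953887368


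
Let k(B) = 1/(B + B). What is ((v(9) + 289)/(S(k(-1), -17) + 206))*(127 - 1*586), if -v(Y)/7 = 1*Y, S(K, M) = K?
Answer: -69156/137 ≈ -504.79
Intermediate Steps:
k(B) = 1/(2*B)
v(Y) = -7*Y
((v(9) + 289)/(S(k(-1), -17) + 206))*(127 - 1*586) = ((-7*9 + 289)/((½)/(-1) + 206))*(127 - 1*586) = ((-63 + 289)/((½)*(-1) + 206))*(127 - 586) = (226/(-½ + 206))*(-459) = (226/(411/2))*(-459) = (226*(2/411))*(-459) = (452/411)*(-459) = -69156/137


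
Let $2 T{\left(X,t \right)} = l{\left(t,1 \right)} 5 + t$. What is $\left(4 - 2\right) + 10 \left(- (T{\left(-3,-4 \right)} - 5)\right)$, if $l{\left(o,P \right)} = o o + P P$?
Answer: $-353$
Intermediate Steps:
$l{\left(o,P \right)} = P^{2} + o^{2}$ ($l{\left(o,P \right)} = o^{2} + P^{2} = P^{2} + o^{2}$)
$T{\left(X,t \right)} = \frac{5}{2} + \frac{t}{2} + \frac{5 t^{2}}{2}$ ($T{\left(X,t \right)} = \frac{\left(1^{2} + t^{2}\right) 5 + t}{2} = \frac{\left(1 + t^{2}\right) 5 + t}{2} = \frac{\left(5 + 5 t^{2}\right) + t}{2} = \frac{5 + t + 5 t^{2}}{2} = \frac{5}{2} + \frac{t}{2} + \frac{5 t^{2}}{2}$)
$\left(4 - 2\right) + 10 \left(- (T{\left(-3,-4 \right)} - 5)\right) = \left(4 - 2\right) + 10 \left(- (\left(\frac{5}{2} + \frac{1}{2} \left(-4\right) + \frac{5 \left(-4\right)^{2}}{2}\right) - 5)\right) = 2 + 10 \left(- (\left(\frac{5}{2} - 2 + \frac{5}{2} \cdot 16\right) - 5)\right) = 2 + 10 \left(- (\left(\frac{5}{2} - 2 + 40\right) - 5)\right) = 2 + 10 \left(- (\frac{81}{2} - 5)\right) = 2 + 10 \left(\left(-1\right) \frac{71}{2}\right) = 2 + 10 \left(- \frac{71}{2}\right) = 2 - 355 = -353$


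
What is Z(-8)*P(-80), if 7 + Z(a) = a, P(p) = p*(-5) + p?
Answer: -4800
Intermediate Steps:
P(p) = -4*p (P(p) = -5*p + p = -4*p)
Z(a) = -7 + a
Z(-8)*P(-80) = (-7 - 8)*(-4*(-80)) = -15*320 = -4800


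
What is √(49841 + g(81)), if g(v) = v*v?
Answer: √56402 ≈ 237.49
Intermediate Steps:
g(v) = v²
√(49841 + g(81)) = √(49841 + 81²) = √(49841 + 6561) = √56402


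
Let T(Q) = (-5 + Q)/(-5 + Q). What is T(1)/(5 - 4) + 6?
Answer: 7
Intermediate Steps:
T(Q) = 1
T(1)/(5 - 4) + 6 = 1/(5 - 4) + 6 = 1/1 + 6 = 1*1 + 6 = 1 + 6 = 7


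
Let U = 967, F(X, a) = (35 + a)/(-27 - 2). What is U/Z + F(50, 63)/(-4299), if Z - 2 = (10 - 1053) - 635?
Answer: -120392609/208948596 ≈ -0.57618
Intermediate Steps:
F(X, a) = -35/29 - a/29 (F(X, a) = (35 + a)/(-29) = (35 + a)*(-1/29) = -35/29 - a/29)
Z = -1676 (Z = 2 + ((10 - 1053) - 635) = 2 + (-1043 - 635) = 2 - 1678 = -1676)
U/Z + F(50, 63)/(-4299) = 967/(-1676) + (-35/29 - 1/29*63)/(-4299) = 967*(-1/1676) + (-35/29 - 63/29)*(-1/4299) = -967/1676 - 98/29*(-1/4299) = -967/1676 + 98/124671 = -120392609/208948596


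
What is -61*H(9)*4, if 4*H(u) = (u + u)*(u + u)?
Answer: -19764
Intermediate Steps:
H(u) = u² (H(u) = ((u + u)*(u + u))/4 = ((2*u)*(2*u))/4 = (4*u²)/4 = u²)
-61*H(9)*4 = -61*9²*4 = -61*81*4 = -4941*4 = -19764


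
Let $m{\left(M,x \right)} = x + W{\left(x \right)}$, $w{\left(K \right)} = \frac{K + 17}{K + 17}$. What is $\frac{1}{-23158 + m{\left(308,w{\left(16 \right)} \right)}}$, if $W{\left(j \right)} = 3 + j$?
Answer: $- \frac{1}{23153} \approx -4.3191 \cdot 10^{-5}$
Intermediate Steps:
$w{\left(K \right)} = 1$ ($w{\left(K \right)} = \frac{17 + K}{17 + K} = 1$)
$m{\left(M,x \right)} = 3 + 2 x$ ($m{\left(M,x \right)} = x + \left(3 + x\right) = 3 + 2 x$)
$\frac{1}{-23158 + m{\left(308,w{\left(16 \right)} \right)}} = \frac{1}{-23158 + \left(3 + 2 \cdot 1\right)} = \frac{1}{-23158 + \left(3 + 2\right)} = \frac{1}{-23158 + 5} = \frac{1}{-23153} = - \frac{1}{23153}$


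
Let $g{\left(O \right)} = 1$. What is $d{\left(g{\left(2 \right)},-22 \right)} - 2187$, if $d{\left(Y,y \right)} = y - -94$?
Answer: $-2115$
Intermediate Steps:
$d{\left(Y,y \right)} = 94 + y$ ($d{\left(Y,y \right)} = y + 94 = 94 + y$)
$d{\left(g{\left(2 \right)},-22 \right)} - 2187 = \left(94 - 22\right) - 2187 = 72 - 2187 = -2115$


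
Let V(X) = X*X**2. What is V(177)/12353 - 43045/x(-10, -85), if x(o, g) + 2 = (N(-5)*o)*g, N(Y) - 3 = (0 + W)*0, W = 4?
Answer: 13597518799/31475444 ≈ 432.00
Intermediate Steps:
V(X) = X**3
N(Y) = 3 (N(Y) = 3 + (0 + 4)*0 = 3 + 4*0 = 3 + 0 = 3)
x(o, g) = -2 + 3*g*o (x(o, g) = -2 + (3*o)*g = -2 + 3*g*o)
V(177)/12353 - 43045/x(-10, -85) = 177**3/12353 - 43045/(-2 + 3*(-85)*(-10)) = 5545233*(1/12353) - 43045/(-2 + 2550) = 5545233/12353 - 43045/2548 = 13597518799/31475444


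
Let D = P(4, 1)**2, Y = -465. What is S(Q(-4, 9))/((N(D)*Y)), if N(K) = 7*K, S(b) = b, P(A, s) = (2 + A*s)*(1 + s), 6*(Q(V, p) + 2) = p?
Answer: 1/937440 ≈ 1.0667e-6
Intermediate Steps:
Q(V, p) = -2 + p/6
P(A, s) = (1 + s)*(2 + A*s)
D = 144 (D = (2 + 2*1 + 4*1 + 4*1**2)**2 = (2 + 2 + 4 + 4*1)**2 = (2 + 2 + 4 + 4)**2 = 12**2 = 144)
S(Q(-4, 9))/((N(D)*Y)) = (-2 + (1/6)*9)/(((7*144)*(-465))) = (-2 + 3/2)/((1008*(-465))) = -1/2/(-468720) = -1/2*(-1/468720) = 1/937440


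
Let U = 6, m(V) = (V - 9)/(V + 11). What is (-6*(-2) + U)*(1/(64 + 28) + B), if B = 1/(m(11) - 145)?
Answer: 2619/36662 ≈ 0.071436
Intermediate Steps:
m(V) = (-9 + V)/(11 + V)
B = -11/1594 (B = 1/((-9 + 11)/(11 + 11) - 145) = 1/(2/22 - 145) = 1/((1/22)*2 - 145) = 1/(1/11 - 145) = 1/(-1594/11) = -11/1594 ≈ -0.0069009)
(-6*(-2) + U)*(1/(64 + 28) + B) = (-6*(-2) + 6)*(1/(64 + 28) - 11/1594) = (12 + 6)*(1/92 - 11/1594) = 18*(1/92 - 11/1594) = 18*(291/73324) = 2619/36662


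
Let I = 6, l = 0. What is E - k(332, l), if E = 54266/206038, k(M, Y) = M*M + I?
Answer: -11355757237/103019 ≈ -1.1023e+5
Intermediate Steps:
k(M, Y) = 6 + M² (k(M, Y) = M*M + 6 = M² + 6 = 6 + M²)
E = 27133/103019 (E = 54266*(1/206038) = 27133/103019 ≈ 0.26338)
E - k(332, l) = 27133/103019 - (6 + 332²) = 27133/103019 - (6 + 110224) = 27133/103019 - 1*110230 = 27133/103019 - 110230 = -11355757237/103019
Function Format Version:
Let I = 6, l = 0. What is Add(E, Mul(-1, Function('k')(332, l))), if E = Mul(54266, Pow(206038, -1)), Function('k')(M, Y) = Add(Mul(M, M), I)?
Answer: Rational(-11355757237, 103019) ≈ -1.1023e+5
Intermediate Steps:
Function('k')(M, Y) = Add(6, Pow(M, 2)) (Function('k')(M, Y) = Add(Mul(M, M), 6) = Add(Pow(M, 2), 6) = Add(6, Pow(M, 2)))
E = Rational(27133, 103019) (E = Mul(54266, Rational(1, 206038)) = Rational(27133, 103019) ≈ 0.26338)
Add(E, Mul(-1, Function('k')(332, l))) = Add(Rational(27133, 103019), Mul(-1, Add(6, Pow(332, 2)))) = Add(Rational(27133, 103019), Mul(-1, Add(6, 110224))) = Add(Rational(27133, 103019), Mul(-1, 110230)) = Add(Rational(27133, 103019), -110230) = Rational(-11355757237, 103019)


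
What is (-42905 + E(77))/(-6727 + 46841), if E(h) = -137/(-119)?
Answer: -2552779/2386783 ≈ -1.0695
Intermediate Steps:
E(h) = 137/119 (E(h) = -137*(-1/119) = 137/119)
(-42905 + E(77))/(-6727 + 46841) = (-42905 + 137/119)/(-6727 + 46841) = -5105558/119/40114 = -5105558/119*1/40114 = -2552779/2386783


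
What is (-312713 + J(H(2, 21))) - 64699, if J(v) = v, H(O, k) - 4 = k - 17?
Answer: -377404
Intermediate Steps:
H(O, k) = -13 + k (H(O, k) = 4 + (k - 17) = 4 + (-17 + k) = -13 + k)
(-312713 + J(H(2, 21))) - 64699 = (-312713 + (-13 + 21)) - 64699 = (-312713 + 8) - 64699 = -312705 - 64699 = -377404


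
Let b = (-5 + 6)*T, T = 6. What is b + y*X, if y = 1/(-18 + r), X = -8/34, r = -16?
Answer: 1736/289 ≈ 6.0069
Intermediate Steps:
X = -4/17 (X = -8*1/34 = -4/17 ≈ -0.23529)
b = 6 (b = (-5 + 6)*6 = 1*6 = 6)
y = -1/34 (y = 1/(-18 - 16) = 1/(-34) = -1/34 ≈ -0.029412)
b + y*X = 6 - 1/34*(-4/17) = 6 + 2/289 = 1736/289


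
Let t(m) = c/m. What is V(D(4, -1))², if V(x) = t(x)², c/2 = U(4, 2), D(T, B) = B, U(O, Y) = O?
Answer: 4096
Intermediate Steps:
c = 8 (c = 2*4 = 8)
t(m) = 8/m
V(x) = 64/x² (V(x) = (8/x)² = 64/x²)
V(D(4, -1))² = (64/(-1)²)² = (64*1)² = 64² = 4096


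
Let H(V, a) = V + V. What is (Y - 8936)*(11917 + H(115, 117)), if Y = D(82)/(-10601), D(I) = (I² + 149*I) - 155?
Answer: -1150920026481/10601 ≈ -1.0857e+8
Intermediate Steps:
H(V, a) = 2*V
D(I) = -155 + I² + 149*I
Y = -18787/10601 (Y = (-155 + 82² + 149*82)/(-10601) = (-155 + 6724 + 12218)*(-1/10601) = 18787*(-1/10601) = -18787/10601 ≈ -1.7722)
(Y - 8936)*(11917 + H(115, 117)) = (-18787/10601 - 8936)*(11917 + 2*115) = -94749323*(11917 + 230)/10601 = -94749323/10601*12147 = -1150920026481/10601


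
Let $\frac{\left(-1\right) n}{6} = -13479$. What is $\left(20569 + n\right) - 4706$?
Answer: $96737$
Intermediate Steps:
$n = 80874$ ($n = \left(-6\right) \left(-13479\right) = 80874$)
$\left(20569 + n\right) - 4706 = \left(20569 + 80874\right) - 4706 = 101443 - 4706 = 96737$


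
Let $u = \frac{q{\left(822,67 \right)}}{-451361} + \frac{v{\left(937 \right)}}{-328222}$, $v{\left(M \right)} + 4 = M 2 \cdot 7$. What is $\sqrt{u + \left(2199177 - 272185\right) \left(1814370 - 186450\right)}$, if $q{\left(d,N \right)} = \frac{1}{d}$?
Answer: $\frac{5 \sqrt{465200360407616975862962724579319566222}}{60888256768362} \approx 1.7712 \cdot 10^{6}$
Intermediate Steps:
$v{\left(M \right)} = -4 + 14 M$ ($v{\left(M \right)} = -4 + M 2 \cdot 7 = -4 + 2 M 7 = -4 + 14 M$)
$u = - \frac{2432770055405}{60888256768362}$ ($u = \frac{1}{822 \left(-451361\right)} + \frac{-4 + 14 \cdot 937}{-328222} = \frac{1}{822} \left(- \frac{1}{451361}\right) + \left(-4 + 13118\right) \left(- \frac{1}{328222}\right) = - \frac{1}{371018742} + 13114 \left(- \frac{1}{328222}\right) = - \frac{1}{371018742} - \frac{6557}{164111} = - \frac{2432770055405}{60888256768362} \approx -0.039955$)
$\sqrt{u + \left(2199177 - 272185\right) \left(1814370 - 186450\right)} = \sqrt{- \frac{2432770055405}{60888256768362} + \left(2199177 - 272185\right) \left(1814370 - 186450\right)} = \sqrt{- \frac{2432770055405}{60888256768362} + 1926992 \cdot 1627920} = \sqrt{- \frac{2432770055405}{60888256768362} + 3136988816640} = \sqrt{\frac{191005780547053948201088275}{60888256768362}} = \frac{5 \sqrt{465200360407616975862962724579319566222}}{60888256768362}$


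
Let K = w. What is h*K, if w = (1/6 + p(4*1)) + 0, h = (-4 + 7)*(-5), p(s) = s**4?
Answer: -7685/2 ≈ -3842.5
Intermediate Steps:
h = -15 (h = 3*(-5) = -15)
w = 1537/6 (w = (1/6 + (4*1)**4) + 0 = (1/6 + 4**4) + 0 = (1/6 + 256) + 0 = 1537/6 + 0 = 1537/6 ≈ 256.17)
K = 1537/6 ≈ 256.17
h*K = -15*1537/6 = -7685/2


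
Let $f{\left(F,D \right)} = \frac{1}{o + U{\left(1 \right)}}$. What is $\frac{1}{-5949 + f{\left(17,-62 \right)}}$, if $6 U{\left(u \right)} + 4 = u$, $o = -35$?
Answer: $- \frac{71}{422381} \approx -0.00016809$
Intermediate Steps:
$U{\left(u \right)} = - \frac{2}{3} + \frac{u}{6}$
$f{\left(F,D \right)} = - \frac{2}{71}$ ($f{\left(F,D \right)} = \frac{1}{-35 + \left(- \frac{2}{3} + \frac{1}{6} \cdot 1\right)} = \frac{1}{-35 + \left(- \frac{2}{3} + \frac{1}{6}\right)} = \frac{1}{-35 - \frac{1}{2}} = \frac{1}{- \frac{71}{2}} = - \frac{2}{71}$)
$\frac{1}{-5949 + f{\left(17,-62 \right)}} = \frac{1}{-5949 - \frac{2}{71}} = \frac{1}{- \frac{422381}{71}} = - \frac{71}{422381}$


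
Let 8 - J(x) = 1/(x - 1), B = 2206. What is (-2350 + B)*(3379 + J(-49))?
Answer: -12193272/25 ≈ -4.8773e+5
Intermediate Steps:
J(x) = 8 - 1/(-1 + x) (J(x) = 8 - 1/(x - 1) = 8 - 1/(-1 + x))
(-2350 + B)*(3379 + J(-49)) = (-2350 + 2206)*(3379 + (-9 + 8*(-49))/(-1 - 49)) = -144*(3379 + (-9 - 392)/(-50)) = -144*(3379 - 1/50*(-401)) = -144*(3379 + 401/50) = -144*169351/50 = -12193272/25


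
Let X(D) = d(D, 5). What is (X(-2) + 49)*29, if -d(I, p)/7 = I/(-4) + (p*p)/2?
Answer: -1218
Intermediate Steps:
d(I, p) = -7*p**2/2 + 7*I/4 (d(I, p) = -7*(I/(-4) + (p*p)/2) = -7*(I*(-1/4) + p**2*(1/2)) = -7*(-I/4 + p**2/2) = -7*(p**2/2 - I/4) = -7*p**2/2 + 7*I/4)
X(D) = -175/2 + 7*D/4 (X(D) = -7/2*5**2 + 7*D/4 = -7/2*25 + 7*D/4 = -175/2 + 7*D/4)
(X(-2) + 49)*29 = ((-175/2 + (7/4)*(-2)) + 49)*29 = ((-175/2 - 7/2) + 49)*29 = (-91 + 49)*29 = -42*29 = -1218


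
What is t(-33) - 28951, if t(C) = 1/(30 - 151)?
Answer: -3503072/121 ≈ -28951.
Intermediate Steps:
t(C) = -1/121 (t(C) = 1/(-121) = -1/121)
t(-33) - 28951 = -1/121 - 28951 = -3503072/121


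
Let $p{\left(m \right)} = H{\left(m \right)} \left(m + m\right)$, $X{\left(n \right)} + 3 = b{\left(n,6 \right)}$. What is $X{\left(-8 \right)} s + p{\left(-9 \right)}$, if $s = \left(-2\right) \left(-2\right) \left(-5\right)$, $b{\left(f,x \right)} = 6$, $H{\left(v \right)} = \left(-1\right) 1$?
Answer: $-42$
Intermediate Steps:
$H{\left(v \right)} = -1$
$X{\left(n \right)} = 3$ ($X{\left(n \right)} = -3 + 6 = 3$)
$p{\left(m \right)} = - 2 m$ ($p{\left(m \right)} = - (m + m) = - 2 m$)
$s = -20$ ($s = 4 \left(-5\right) = -20$)
$X{\left(-8 \right)} s + p{\left(-9 \right)} = 3 \left(-20\right) - -18 = -60 + 18 = -42$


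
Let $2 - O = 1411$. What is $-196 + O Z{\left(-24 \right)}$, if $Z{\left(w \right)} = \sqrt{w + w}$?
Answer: $-196 - 5636 i \sqrt{3} \approx -196.0 - 9761.8 i$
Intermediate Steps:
$O = -1409$ ($O = 2 - 1411 = -1409$)
$Z{\left(w \right)} = \sqrt{2} \sqrt{w}$ ($Z{\left(w \right)} = \sqrt{2 w} = \sqrt{2} \sqrt{w}$)
$-196 + O Z{\left(-24 \right)} = -196 - 1409 \sqrt{2} \sqrt{-24} = -196 - 1409 \sqrt{2} \cdot 2 i \sqrt{6} = -196 - 1409 \cdot 4 i \sqrt{3} = -196 - 5636 i \sqrt{3}$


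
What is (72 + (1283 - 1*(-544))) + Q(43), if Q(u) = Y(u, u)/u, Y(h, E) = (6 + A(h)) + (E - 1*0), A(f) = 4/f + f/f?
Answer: 3513405/1849 ≈ 1900.2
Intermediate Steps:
A(f) = 1 + 4/f (A(f) = 4/f + 1 = 1 + 4/f)
Y(h, E) = 6 + E + (4 + h)/h (Y(h, E) = (6 + (4 + h)/h) + (E - 1*0) = (6 + (4 + h)/h) + (E + 0) = (6 + (4 + h)/h) + E = 6 + E + (4 + h)/h)
Q(u) = (7 + u + 4/u)/u
(72 + (1283 - 1*(-544))) + Q(43) = (72 + (1283 - 1*(-544))) + (1 + 4/43² + 7/43) = (72 + (1283 + 544)) + (1 + 4*(1/1849) + 7*(1/43)) = (72 + 1827) + (1 + 4/1849 + 7/43) = 1899 + 2154/1849 = 3513405/1849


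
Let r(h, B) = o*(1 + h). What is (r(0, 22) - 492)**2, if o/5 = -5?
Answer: 267289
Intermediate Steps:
o = -25 (o = 5*(-5) = -25)
r(h, B) = -25 - 25*h (r(h, B) = -25*(1 + h) = -25 - 25*h)
(r(0, 22) - 492)**2 = ((-25 - 25*0) - 492)**2 = ((-25 + 0) - 492)**2 = (-25 - 492)**2 = (-517)**2 = 267289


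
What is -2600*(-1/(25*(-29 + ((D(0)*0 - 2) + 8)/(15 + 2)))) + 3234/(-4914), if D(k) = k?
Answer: -244355/56979 ≈ -4.2885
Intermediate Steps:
-2600*(-1/(25*(-29 + ((D(0)*0 - 2) + 8)/(15 + 2)))) + 3234/(-4914) = -2600*(-1/(25*(-29 + ((0*0 - 2) + 8)/(15 + 2)))) + 3234/(-4914) = -2600*(-1/(25*(-29 + ((0 - 2) + 8)/17))) + 3234*(-1/4914) = -2600*(-1/(25*(-29 + (-2 + 8)*(1/17)))) - 77/117 = -2600*(-1/(25*(-29 + 6*(1/17)))) - 77/117 = -2600*(-1/(25*(-29 + 6/17))) - 77/117 = -2600/((-25*(-487/17))) - 77/117 = -2600/12175/17 - 77/117 = -2600*17/12175 - 77/117 = -1768/487 - 77/117 = -244355/56979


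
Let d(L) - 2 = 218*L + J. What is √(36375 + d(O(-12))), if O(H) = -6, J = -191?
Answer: √34878 ≈ 186.76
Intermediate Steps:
d(L) = -189 + 218*L (d(L) = 2 + (218*L - 191) = 2 + (-191 + 218*L) = -189 + 218*L)
√(36375 + d(O(-12))) = √(36375 + (-189 + 218*(-6))) = √(36375 + (-189 - 1308)) = √(36375 - 1497) = √34878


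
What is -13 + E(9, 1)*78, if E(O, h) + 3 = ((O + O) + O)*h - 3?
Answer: 1625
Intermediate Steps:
E(O, h) = -6 + 3*O*h (E(O, h) = -3 + (((O + O) + O)*h - 3) = -3 + ((2*O + O)*h - 3) = -3 + ((3*O)*h - 3) = -3 + (3*O*h - 3) = -3 + (-3 + 3*O*h) = -6 + 3*O*h)
-13 + E(9, 1)*78 = -13 + (-6 + 3*9*1)*78 = -13 + (-6 + 27)*78 = -13 + 21*78 = -13 + 1638 = 1625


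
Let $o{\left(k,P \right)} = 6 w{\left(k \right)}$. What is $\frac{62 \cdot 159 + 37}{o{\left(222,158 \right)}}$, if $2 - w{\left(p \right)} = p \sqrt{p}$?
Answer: $- \frac{9895}{32823132} - \frac{366115 \sqrt{222}}{10941044} \approx -0.49888$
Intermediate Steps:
$w{\left(p \right)} = 2 - p^{\frac{3}{2}}$ ($w{\left(p \right)} = 2 - p \sqrt{p} = 2 - p^{\frac{3}{2}}$)
$o{\left(k,P \right)} = 12 - 6 k^{\frac{3}{2}}$ ($o{\left(k,P \right)} = 6 \left(2 - k^{\frac{3}{2}}\right) = 12 - 6 k^{\frac{3}{2}}$)
$\frac{62 \cdot 159 + 37}{o{\left(222,158 \right)}} = \frac{62 \cdot 159 + 37}{12 - 6 \cdot 222^{\frac{3}{2}}} = \frac{9858 + 37}{12 - 6 \cdot 222 \sqrt{222}} = \frac{9895}{12 - 1332 \sqrt{222}}$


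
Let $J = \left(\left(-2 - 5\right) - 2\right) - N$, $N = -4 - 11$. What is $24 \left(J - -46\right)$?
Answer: $1248$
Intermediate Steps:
$N = -15$
$J = 6$ ($J = \left(\left(-2 - 5\right) - 2\right) - -15 = \left(-7 - 2\right) + 15 = -9 + 15 = 6$)
$24 \left(J - -46\right) = 24 \left(6 - -46\right) = 24 \left(6 + 46\right) = 24 \cdot 52 = 1248$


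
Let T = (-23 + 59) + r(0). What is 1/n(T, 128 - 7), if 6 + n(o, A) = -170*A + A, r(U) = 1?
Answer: -1/20455 ≈ -4.8888e-5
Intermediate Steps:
T = 37 (T = (-23 + 59) + 1 = 36 + 1 = 37)
n(o, A) = -6 - 169*A (n(o, A) = -6 + (-170*A + A) = -6 - 169*A)
1/n(T, 128 - 7) = 1/(-6 - 169*(128 - 7)) = 1/(-6 - 169*121) = 1/(-6 - 20449) = 1/(-20455) = -1/20455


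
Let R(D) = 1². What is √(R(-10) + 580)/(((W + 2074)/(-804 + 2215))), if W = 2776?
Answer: 1411*√581/4850 ≈ 7.0125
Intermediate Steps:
R(D) = 1
√(R(-10) + 580)/(((W + 2074)/(-804 + 2215))) = √(1 + 580)/(((2776 + 2074)/(-804 + 2215))) = √581/((4850/1411)) = √581/((4850*(1/1411))) = √581/(4850/1411) = √581*(1411/4850) = 1411*√581/4850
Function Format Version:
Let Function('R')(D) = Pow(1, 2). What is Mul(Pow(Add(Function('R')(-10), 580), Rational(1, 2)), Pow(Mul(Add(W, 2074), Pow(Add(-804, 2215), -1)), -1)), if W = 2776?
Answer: Mul(Rational(1411, 4850), Pow(581, Rational(1, 2))) ≈ 7.0125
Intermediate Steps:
Function('R')(D) = 1
Mul(Pow(Add(Function('R')(-10), 580), Rational(1, 2)), Pow(Mul(Add(W, 2074), Pow(Add(-804, 2215), -1)), -1)) = Mul(Pow(Add(1, 580), Rational(1, 2)), Pow(Mul(Add(2776, 2074), Pow(Add(-804, 2215), -1)), -1)) = Mul(Pow(581, Rational(1, 2)), Pow(Mul(4850, Pow(1411, -1)), -1)) = Mul(Pow(581, Rational(1, 2)), Pow(Mul(4850, Rational(1, 1411)), -1)) = Mul(Pow(581, Rational(1, 2)), Pow(Rational(4850, 1411), -1)) = Mul(Pow(581, Rational(1, 2)), Rational(1411, 4850)) = Mul(Rational(1411, 4850), Pow(581, Rational(1, 2)))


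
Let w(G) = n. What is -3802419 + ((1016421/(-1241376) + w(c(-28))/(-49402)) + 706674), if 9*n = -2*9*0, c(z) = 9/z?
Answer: -1280994853847/413792 ≈ -3.0957e+6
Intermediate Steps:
n = 0 (n = (-2*9*0)/9 = (-18*0)/9 = (1/9)*0 = 0)
w(G) = 0
-3802419 + ((1016421/(-1241376) + w(c(-28))/(-49402)) + 706674) = -3802419 + ((1016421/(-1241376) + 0/(-49402)) + 706674) = -3802419 + ((1016421*(-1/1241376) + 0*(-1/49402)) + 706674) = -3802419 + ((-338807/413792 + 0) + 706674) = -3802419 + (-338807/413792 + 706674) = -3802419 + 292415709001/413792 = -1280994853847/413792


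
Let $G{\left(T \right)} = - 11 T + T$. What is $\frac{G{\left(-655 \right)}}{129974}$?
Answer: $\frac{3275}{64987} \approx 0.050395$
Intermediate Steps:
$G{\left(T \right)} = - 10 T$
$\frac{G{\left(-655 \right)}}{129974} = \frac{\left(-10\right) \left(-655\right)}{129974} = 6550 \cdot \frac{1}{129974} = \frac{3275}{64987}$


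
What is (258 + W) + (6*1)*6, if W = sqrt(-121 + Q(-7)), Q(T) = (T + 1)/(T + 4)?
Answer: 294 + I*sqrt(119) ≈ 294.0 + 10.909*I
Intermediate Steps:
Q(T) = (1 + T)/(4 + T)
W = I*sqrt(119) (W = sqrt(-121 + (1 - 7)/(4 - 7)) = sqrt(-121 - 6/(-3)) = sqrt(-121 - 1/3*(-6)) = sqrt(-121 + 2) = sqrt(-119) = I*sqrt(119) ≈ 10.909*I)
(258 + W) + (6*1)*6 = (258 + I*sqrt(119)) + (6*1)*6 = (258 + I*sqrt(119)) + 6*6 = (258 + I*sqrt(119)) + 36 = 294 + I*sqrt(119)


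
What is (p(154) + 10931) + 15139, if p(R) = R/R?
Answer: 26071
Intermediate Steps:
p(R) = 1
(p(154) + 10931) + 15139 = (1 + 10931) + 15139 = 10932 + 15139 = 26071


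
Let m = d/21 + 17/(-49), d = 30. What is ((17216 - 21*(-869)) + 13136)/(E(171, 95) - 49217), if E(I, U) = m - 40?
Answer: -2381449/2413540 ≈ -0.98670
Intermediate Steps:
m = 53/49 (m = 30/21 + 17/(-49) = 30*(1/21) + 17*(-1/49) = 10/7 - 17/49 = 53/49 ≈ 1.0816)
E(I, U) = -1907/49 (E(I, U) = 53/49 - 40 = -1907/49)
((17216 - 21*(-869)) + 13136)/(E(171, 95) - 49217) = ((17216 - 21*(-869)) + 13136)/(-1907/49 - 49217) = ((17216 + 18249) + 13136)/(-2413540/49) = (35465 + 13136)*(-49/2413540) = 48601*(-49/2413540) = -2381449/2413540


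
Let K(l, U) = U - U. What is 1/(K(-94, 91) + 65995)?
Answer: 1/65995 ≈ 1.5153e-5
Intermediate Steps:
K(l, U) = 0
1/(K(-94, 91) + 65995) = 1/(0 + 65995) = 1/65995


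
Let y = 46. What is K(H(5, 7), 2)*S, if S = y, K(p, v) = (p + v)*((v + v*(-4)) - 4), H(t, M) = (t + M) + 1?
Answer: -6900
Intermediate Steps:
H(t, M) = 1 + M + t (H(t, M) = (M + t) + 1 = 1 + M + t)
K(p, v) = (-4 - 3*v)*(p + v) (K(p, v) = (p + v)*((v - 4*v) - 4) = (p + v)*(-3*v - 4) = (p + v)*(-4 - 3*v) = (-4 - 3*v)*(p + v))
S = 46
K(H(5, 7), 2)*S = (-4*(1 + 7 + 5) - 4*2 - 3*2**2 - 3*(1 + 7 + 5)*2)*46 = (-4*13 - 8 - 3*4 - 3*13*2)*46 = (-52 - 8 - 12 - 78)*46 = -150*46 = -6900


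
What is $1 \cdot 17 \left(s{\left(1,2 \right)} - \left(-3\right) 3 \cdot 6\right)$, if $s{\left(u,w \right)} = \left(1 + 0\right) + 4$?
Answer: $1003$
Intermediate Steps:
$s{\left(u,w \right)} = 5$ ($s{\left(u,w \right)} = 1 + 4 = 5$)
$1 \cdot 17 \left(s{\left(1,2 \right)} - \left(-3\right) 3 \cdot 6\right) = 1 \cdot 17 \left(5 - \left(-3\right) 3 \cdot 6\right) = 17 \left(5 - \left(-9\right) 6\right) = 17 \left(5 - -54\right) = 17 \left(5 + 54\right) = 17 \cdot 59 = 1003$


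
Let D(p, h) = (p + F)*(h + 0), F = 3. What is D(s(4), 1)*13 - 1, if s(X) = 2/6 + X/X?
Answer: 166/3 ≈ 55.333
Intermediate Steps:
s(X) = 4/3 (s(X) = 2*(1/6) + 1 = 1/3 + 1 = 4/3)
D(p, h) = h*(3 + p) (D(p, h) = (p + 3)*(h + 0) = (3 + p)*h = h*(3 + p))
D(s(4), 1)*13 - 1 = (1*(3 + 4/3))*13 - 1 = (1*(13/3))*13 - 1 = (13/3)*13 - 1 = 169/3 - 1 = 166/3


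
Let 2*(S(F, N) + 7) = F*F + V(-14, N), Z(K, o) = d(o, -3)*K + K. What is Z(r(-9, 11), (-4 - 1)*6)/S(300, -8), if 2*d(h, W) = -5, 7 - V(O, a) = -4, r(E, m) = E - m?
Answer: 20/29999 ≈ 0.00066669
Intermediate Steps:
V(O, a) = 11 (V(O, a) = 7 - 1*(-4) = 7 + 4 = 11)
d(h, W) = -5/2 (d(h, W) = (½)*(-5) = -5/2)
Z(K, o) = -3*K/2 (Z(K, o) = -5*K/2 + K = -3*K/2)
S(F, N) = -3/2 + F²/2 (S(F, N) = -7 + (F*F + 11)/2 = -7 + (F² + 11)/2 = -7 + (11 + F²)/2 = -7 + (11/2 + F²/2) = -3/2 + F²/2)
Z(r(-9, 11), (-4 - 1)*6)/S(300, -8) = (-3*(-9 - 1*11)/2)/(-3/2 + (½)*300²) = (-3*(-9 - 11)/2)/(-3/2 + (½)*90000) = (-3/2*(-20))/(-3/2 + 45000) = 30/(89997/2) = 30*(2/89997) = 20/29999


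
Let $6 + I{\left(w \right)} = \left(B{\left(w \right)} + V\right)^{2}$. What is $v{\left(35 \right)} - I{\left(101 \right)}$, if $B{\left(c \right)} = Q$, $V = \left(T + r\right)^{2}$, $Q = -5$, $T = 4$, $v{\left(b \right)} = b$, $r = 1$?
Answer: $-359$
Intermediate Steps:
$V = 25$ ($V = \left(4 + 1\right)^{2} = 5^{2} = 25$)
$B{\left(c \right)} = -5$
$I{\left(w \right)} = 394$ ($I{\left(w \right)} = -6 + \left(-5 + 25\right)^{2} = -6 + 20^{2} = -6 + 400 = 394$)
$v{\left(35 \right)} - I{\left(101 \right)} = 35 - 394 = -359$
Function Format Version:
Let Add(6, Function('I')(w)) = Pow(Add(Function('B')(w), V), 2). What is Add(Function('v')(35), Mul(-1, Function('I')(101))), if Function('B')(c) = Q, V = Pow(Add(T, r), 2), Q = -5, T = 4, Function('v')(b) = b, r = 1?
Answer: -359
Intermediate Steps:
V = 25 (V = Pow(Add(4, 1), 2) = Pow(5, 2) = 25)
Function('B')(c) = -5
Function('I')(w) = 394 (Function('I')(w) = Add(-6, Pow(Add(-5, 25), 2)) = Add(-6, Pow(20, 2)) = Add(-6, 400) = 394)
Add(Function('v')(35), Mul(-1, Function('I')(101))) = Add(35, Mul(-1, 394)) = Add(35, -394) = -359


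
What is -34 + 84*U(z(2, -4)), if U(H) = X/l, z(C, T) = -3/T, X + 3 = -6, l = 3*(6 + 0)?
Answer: -76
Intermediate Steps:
l = 18 (l = 3*6 = 18)
X = -9 (X = -3 - 6 = -9)
U(H) = -½ (U(H) = -9/18 = -9*1/18 = -½)
-34 + 84*U(z(2, -4)) = -34 + 84*(-½) = -34 - 42 = -76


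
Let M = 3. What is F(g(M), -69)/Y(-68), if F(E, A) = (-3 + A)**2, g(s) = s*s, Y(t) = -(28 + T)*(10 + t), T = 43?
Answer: 2592/2059 ≈ 1.2589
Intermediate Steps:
Y(t) = -710 - 71*t (Y(t) = -(28 + 43)*(10 + t) = -71*(10 + t) = -(710 + 71*t) = -710 - 71*t)
g(s) = s**2
F(g(M), -69)/Y(-68) = (-3 - 69)**2/(-710 - 71*(-68)) = (-72)**2/(-710 + 4828) = 5184/4118 = 5184*(1/4118) = 2592/2059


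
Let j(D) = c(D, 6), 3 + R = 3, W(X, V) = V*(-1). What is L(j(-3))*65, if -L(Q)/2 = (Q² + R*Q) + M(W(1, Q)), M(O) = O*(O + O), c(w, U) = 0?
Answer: 0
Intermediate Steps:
W(X, V) = -V
M(O) = 2*O² (M(O) = O*(2*O) = 2*O²)
R = 0 (R = -3 + 3 = 0)
j(D) = 0
L(Q) = -6*Q² (L(Q) = -2*((Q² + 0*Q) + 2*(-Q)²) = -2*((Q² + 0) + 2*Q²) = -2*(Q² + 2*Q²) = -6*Q²)
L(j(-3))*65 = -6*0²*65 = -6*0*65 = 0*65 = 0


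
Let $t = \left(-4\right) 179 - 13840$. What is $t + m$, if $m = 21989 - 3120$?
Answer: $4313$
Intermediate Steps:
$t = -14556$ ($t = -716 - 13840 = -14556$)
$m = 18869$ ($m = 21989 - 3120 = 18869$)
$t + m = -14556 + 18869 = 4313$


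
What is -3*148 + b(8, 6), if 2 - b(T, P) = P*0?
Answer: -442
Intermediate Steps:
b(T, P) = 2 (b(T, P) = 2 - P*0 = 2 - 1*0 = 2 + 0 = 2)
-3*148 + b(8, 6) = -3*148 + 2 = -444 + 2 = -442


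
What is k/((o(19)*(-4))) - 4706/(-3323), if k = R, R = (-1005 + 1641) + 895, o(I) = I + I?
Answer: -4372201/505096 ≈ -8.6562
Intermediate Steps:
o(I) = 2*I
R = 1531 (R = 636 + 895 = 1531)
k = 1531
k/((o(19)*(-4))) - 4706/(-3323) = 1531/(((2*19)*(-4))) - 4706/(-3323) = 1531/((38*(-4))) - 4706*(-1/3323) = 1531/(-152) + 4706/3323 = 1531*(-1/152) + 4706/3323 = -1531/152 + 4706/3323 = -4372201/505096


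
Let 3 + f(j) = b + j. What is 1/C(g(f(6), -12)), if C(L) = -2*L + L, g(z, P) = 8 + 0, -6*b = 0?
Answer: -1/8 ≈ -0.12500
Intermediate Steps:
b = 0 (b = -1/6*0 = 0)
f(j) = -3 + j (f(j) = -3 + (0 + j) = -3 + j)
g(z, P) = 8
C(L) = -L
1/C(g(f(6), -12)) = 1/(-1*8) = 1/(-8) = -1/8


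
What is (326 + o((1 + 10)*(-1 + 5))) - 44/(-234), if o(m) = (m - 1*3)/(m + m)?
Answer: 3363229/10296 ≈ 326.65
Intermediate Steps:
o(m) = (-3 + m)/(2*m) (o(m) = (m - 3)/((2*m)) = (-3 + m)*(1/(2*m)) = (-3 + m)/(2*m))
(326 + o((1 + 10)*(-1 + 5))) - 44/(-234) = (326 + (-3 + (1 + 10)*(-1 + 5))/(2*(((1 + 10)*(-1 + 5))))) - 44/(-234) = (326 + (-3 + 11*4)/(2*((11*4)))) - 44*(-1/234) = (326 + (1/2)*(-3 + 44)/44) + 22/117 = (326 + (1/2)*(1/44)*41) + 22/117 = (326 + 41/88) + 22/117 = 28729/88 + 22/117 = 3363229/10296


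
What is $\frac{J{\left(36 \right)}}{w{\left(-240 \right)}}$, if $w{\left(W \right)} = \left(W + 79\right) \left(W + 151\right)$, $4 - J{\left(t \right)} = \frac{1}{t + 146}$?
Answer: $\frac{727}{2607878} \approx 0.00027877$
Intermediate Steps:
$J{\left(t \right)} = 4 - \frac{1}{146 + t}$ ($J{\left(t \right)} = 4 - \frac{1}{t + 146} = 4 - \frac{1}{146 + t}$)
$w{\left(W \right)} = \left(79 + W\right) \left(151 + W\right)$
$\frac{J{\left(36 \right)}}{w{\left(-240 \right)}} = \frac{\frac{1}{146 + 36} \left(583 + 4 \cdot 36\right)}{11929 + \left(-240\right)^{2} + 230 \left(-240\right)} = \frac{\frac{1}{182} \left(583 + 144\right)}{11929 + 57600 - 55200} = \frac{\frac{1}{182} \cdot 727}{14329} = \frac{727}{182} \cdot \frac{1}{14329} = \frac{727}{2607878}$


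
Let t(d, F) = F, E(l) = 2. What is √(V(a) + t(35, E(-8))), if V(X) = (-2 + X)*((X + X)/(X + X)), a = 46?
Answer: √46 ≈ 6.7823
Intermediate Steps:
V(X) = -2 + X (V(X) = (-2 + X)*((2*X)/((2*X))) = (-2 + X)*((2*X)*(1/(2*X))) = (-2 + X)*1 = -2 + X)
√(V(a) + t(35, E(-8))) = √((-2 + 46) + 2) = √(44 + 2) = √46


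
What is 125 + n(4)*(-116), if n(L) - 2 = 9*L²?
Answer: -16811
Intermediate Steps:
n(L) = 2 + 9*L²
125 + n(4)*(-116) = 125 + (2 + 9*4²)*(-116) = 125 + (2 + 9*16)*(-116) = 125 + (2 + 144)*(-116) = 125 + 146*(-116) = 125 - 16936 = -16811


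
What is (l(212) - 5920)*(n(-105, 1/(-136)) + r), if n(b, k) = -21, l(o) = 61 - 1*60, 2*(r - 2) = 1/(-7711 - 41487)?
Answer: 11065718475/98396 ≈ 1.1246e+5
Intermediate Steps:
r = 196791/98396 (r = 2 + 1/(2*(-7711 - 41487)) = 2 + (½)/(-49198) = 2 + (½)*(-1/49198) = 2 - 1/98396 = 196791/98396 ≈ 2.0000)
l(o) = 1 (l(o) = 61 - 60 = 1)
(l(212) - 5920)*(n(-105, 1/(-136)) + r) = (1 - 5920)*(-21 + 196791/98396) = -5919*(-1869525/98396) = 11065718475/98396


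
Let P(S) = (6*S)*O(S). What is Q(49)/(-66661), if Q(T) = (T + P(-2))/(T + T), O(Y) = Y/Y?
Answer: -37/6532778 ≈ -5.6637e-6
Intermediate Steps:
O(Y) = 1
P(S) = 6*S (P(S) = (6*S)*1 = 6*S)
Q(T) = (-12 + T)/(2*T) (Q(T) = (T + 6*(-2))/(T + T) = (T - 12)/((2*T)) = (-12 + T)*(1/(2*T)) = (-12 + T)/(2*T))
Q(49)/(-66661) = ((½)*(-12 + 49)/49)/(-66661) = ((½)*(1/49)*37)*(-1/66661) = (37/98)*(-1/66661) = -37/6532778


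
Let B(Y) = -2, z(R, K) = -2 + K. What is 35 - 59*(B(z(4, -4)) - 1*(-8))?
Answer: -319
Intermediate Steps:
35 - 59*(B(z(4, -4)) - 1*(-8)) = 35 - 59*(-2 - 1*(-8)) = 35 - 59*(-2 + 8) = 35 - 59*6 = 35 - 354 = -319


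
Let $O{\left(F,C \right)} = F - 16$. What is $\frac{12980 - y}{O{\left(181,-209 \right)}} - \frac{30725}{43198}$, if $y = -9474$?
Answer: $\frac{964898267}{7127670} \approx 135.37$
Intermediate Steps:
$O{\left(F,C \right)} = -16 + F$ ($O{\left(F,C \right)} = F - 16 = -16 + F$)
$\frac{12980 - y}{O{\left(181,-209 \right)}} - \frac{30725}{43198} = \frac{12980 - -9474}{-16 + 181} - \frac{30725}{43198} = \frac{12980 + 9474}{165} - \frac{30725}{43198} = 22454 \cdot \frac{1}{165} - \frac{30725}{43198} = \frac{22454}{165} - \frac{30725}{43198} = \frac{964898267}{7127670}$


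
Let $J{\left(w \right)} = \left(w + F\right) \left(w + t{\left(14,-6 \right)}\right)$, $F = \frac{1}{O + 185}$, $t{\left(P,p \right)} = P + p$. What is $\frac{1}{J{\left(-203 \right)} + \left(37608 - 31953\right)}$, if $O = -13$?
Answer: $\frac{172}{7781085} \approx 2.2105 \cdot 10^{-5}$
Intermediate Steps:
$F = \frac{1}{172}$ ($F = \frac{1}{-13 + 185} = \frac{1}{172} \approx 0.005814$)
$J{\left(w \right)} = \left(8 + w\right) \left(\frac{1}{172} + w\right)$ ($J{\left(w \right)} = \left(w + \frac{1}{172}\right) \left(w + \left(14 - 6\right)\right) = \left(\frac{1}{172} + w\right) \left(w + 8\right) = \left(\frac{1}{172} + w\right) \left(8 + w\right) = \left(8 + w\right) \left(\frac{1}{172} + w\right)$)
$\frac{1}{J{\left(-203 \right)} + \left(37608 - 31953\right)} = \frac{1}{\left(\frac{2}{43} + \left(-203\right)^{2} + \frac{1377}{172} \left(-203\right)\right) + \left(37608 - 31953\right)} = \frac{1}{\left(\frac{2}{43} + 41209 - \frac{279531}{172}\right) + 5655} = \frac{1}{\frac{6808425}{172} + 5655} = \frac{1}{\frac{7781085}{172}} = \frac{172}{7781085}$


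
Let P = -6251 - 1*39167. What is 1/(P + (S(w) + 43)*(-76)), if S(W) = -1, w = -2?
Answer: -1/48610 ≈ -2.0572e-5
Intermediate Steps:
P = -45418 (P = -6251 - 39167 = -45418)
1/(P + (S(w) + 43)*(-76)) = 1/(-45418 + (-1 + 43)*(-76)) = 1/(-45418 + 42*(-76)) = 1/(-45418 - 3192) = 1/(-48610) = -1/48610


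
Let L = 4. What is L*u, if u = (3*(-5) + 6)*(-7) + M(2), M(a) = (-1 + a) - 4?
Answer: 240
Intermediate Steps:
M(a) = -5 + a
u = 60 (u = (3*(-5) + 6)*(-7) + (-5 + 2) = (-15 + 6)*(-7) - 3 = -9*(-7) - 3 = 63 - 3 = 60)
L*u = 4*60 = 240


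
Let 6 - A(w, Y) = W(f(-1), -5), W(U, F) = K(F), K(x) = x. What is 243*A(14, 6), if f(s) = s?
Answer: 2673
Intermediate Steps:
W(U, F) = F
A(w, Y) = 11 (A(w, Y) = 6 - 1*(-5) = 6 + 5 = 11)
243*A(14, 6) = 243*11 = 2673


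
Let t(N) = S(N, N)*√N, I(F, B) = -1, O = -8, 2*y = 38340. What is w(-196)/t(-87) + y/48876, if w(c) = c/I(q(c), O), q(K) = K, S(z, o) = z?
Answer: 3195/8146 + 196*I*√87/7569 ≈ 0.39222 + 0.24153*I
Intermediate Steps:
y = 19170 (y = (½)*38340 = 19170)
w(c) = -c (w(c) = c/(-1) = c*(-1) = -c)
t(N) = N^(3/2) (t(N) = N*√N = N^(3/2))
w(-196)/t(-87) + y/48876 = (-1*(-196))/((-87)^(3/2)) + 19170/48876 = 196/((-87*I*√87)) + 19170*(1/48876) = 196*(I*√87/7569) + 3195/8146 = 196*I*√87/7569 + 3195/8146 = 3195/8146 + 196*I*√87/7569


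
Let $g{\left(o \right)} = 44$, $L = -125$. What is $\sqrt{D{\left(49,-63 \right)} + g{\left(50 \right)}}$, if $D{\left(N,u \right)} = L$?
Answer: $9 i \approx 9.0 i$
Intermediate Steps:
$D{\left(N,u \right)} = -125$
$\sqrt{D{\left(49,-63 \right)} + g{\left(50 \right)}} = \sqrt{-125 + 44} = \sqrt{-81} = 9 i$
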